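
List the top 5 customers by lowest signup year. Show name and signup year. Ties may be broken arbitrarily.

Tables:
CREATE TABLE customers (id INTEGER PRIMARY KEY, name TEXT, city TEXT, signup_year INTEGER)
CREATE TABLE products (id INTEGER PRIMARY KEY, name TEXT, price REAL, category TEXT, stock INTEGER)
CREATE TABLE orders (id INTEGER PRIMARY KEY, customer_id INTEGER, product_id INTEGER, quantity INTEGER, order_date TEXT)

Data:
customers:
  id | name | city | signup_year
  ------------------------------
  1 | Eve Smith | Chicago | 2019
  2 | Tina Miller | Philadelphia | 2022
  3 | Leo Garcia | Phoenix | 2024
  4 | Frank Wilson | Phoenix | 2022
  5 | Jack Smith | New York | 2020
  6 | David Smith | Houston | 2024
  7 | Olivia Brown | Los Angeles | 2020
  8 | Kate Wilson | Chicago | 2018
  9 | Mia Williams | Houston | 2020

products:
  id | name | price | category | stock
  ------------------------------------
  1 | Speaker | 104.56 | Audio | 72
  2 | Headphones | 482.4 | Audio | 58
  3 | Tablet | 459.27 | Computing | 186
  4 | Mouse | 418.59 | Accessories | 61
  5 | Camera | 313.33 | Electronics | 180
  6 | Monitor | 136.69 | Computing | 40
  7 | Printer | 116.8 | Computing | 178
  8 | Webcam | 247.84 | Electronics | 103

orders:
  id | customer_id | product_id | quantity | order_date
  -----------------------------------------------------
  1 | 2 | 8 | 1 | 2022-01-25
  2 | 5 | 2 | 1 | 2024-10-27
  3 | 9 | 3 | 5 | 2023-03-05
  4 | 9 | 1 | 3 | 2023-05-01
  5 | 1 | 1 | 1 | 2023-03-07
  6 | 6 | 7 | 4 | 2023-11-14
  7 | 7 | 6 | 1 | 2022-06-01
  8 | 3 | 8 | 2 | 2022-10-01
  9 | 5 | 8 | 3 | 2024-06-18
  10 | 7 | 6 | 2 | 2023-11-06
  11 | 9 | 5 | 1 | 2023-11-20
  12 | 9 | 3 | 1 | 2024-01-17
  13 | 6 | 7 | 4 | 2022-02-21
SELECT name, signup_year FROM customers ORDER BY signup_year ASC LIMIT 5

Execution result:
name | signup_year
Kate Wilson | 2018
Eve Smith | 2019
Jack Smith | 2020
Olivia Brown | 2020
Mia Williams | 2020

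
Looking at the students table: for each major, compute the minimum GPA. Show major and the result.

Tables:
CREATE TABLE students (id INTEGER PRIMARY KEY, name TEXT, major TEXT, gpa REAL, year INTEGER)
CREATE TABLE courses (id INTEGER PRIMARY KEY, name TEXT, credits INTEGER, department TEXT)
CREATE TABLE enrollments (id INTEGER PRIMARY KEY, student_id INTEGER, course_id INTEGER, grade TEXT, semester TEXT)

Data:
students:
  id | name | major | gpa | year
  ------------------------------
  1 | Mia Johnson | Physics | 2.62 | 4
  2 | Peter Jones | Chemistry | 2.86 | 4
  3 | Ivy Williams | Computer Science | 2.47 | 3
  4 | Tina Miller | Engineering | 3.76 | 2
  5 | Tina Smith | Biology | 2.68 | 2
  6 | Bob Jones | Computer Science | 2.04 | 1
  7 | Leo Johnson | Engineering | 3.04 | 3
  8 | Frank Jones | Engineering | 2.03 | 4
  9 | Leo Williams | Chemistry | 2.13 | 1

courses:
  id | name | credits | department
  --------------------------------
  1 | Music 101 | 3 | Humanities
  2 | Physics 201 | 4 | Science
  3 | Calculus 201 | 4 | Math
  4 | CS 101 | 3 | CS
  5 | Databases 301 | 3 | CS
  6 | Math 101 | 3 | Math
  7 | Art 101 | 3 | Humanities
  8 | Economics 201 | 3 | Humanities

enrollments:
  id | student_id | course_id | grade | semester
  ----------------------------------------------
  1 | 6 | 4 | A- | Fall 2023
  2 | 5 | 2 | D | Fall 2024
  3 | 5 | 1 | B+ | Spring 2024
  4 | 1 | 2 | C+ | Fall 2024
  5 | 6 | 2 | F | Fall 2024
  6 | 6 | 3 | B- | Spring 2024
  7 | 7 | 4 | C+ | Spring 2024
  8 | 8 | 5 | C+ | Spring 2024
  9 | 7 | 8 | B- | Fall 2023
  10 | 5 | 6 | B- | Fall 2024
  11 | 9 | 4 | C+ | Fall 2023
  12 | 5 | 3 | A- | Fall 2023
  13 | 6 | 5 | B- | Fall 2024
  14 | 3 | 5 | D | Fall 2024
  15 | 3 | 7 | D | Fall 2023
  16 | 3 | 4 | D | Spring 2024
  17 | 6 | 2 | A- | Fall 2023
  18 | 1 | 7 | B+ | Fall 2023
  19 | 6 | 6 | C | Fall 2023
SELECT major, MIN(gpa) AS min_gpa FROM students GROUP BY major

Execution result:
major | min_gpa
Biology | 2.68
Chemistry | 2.13
Computer Science | 2.04
Engineering | 2.03
Physics | 2.62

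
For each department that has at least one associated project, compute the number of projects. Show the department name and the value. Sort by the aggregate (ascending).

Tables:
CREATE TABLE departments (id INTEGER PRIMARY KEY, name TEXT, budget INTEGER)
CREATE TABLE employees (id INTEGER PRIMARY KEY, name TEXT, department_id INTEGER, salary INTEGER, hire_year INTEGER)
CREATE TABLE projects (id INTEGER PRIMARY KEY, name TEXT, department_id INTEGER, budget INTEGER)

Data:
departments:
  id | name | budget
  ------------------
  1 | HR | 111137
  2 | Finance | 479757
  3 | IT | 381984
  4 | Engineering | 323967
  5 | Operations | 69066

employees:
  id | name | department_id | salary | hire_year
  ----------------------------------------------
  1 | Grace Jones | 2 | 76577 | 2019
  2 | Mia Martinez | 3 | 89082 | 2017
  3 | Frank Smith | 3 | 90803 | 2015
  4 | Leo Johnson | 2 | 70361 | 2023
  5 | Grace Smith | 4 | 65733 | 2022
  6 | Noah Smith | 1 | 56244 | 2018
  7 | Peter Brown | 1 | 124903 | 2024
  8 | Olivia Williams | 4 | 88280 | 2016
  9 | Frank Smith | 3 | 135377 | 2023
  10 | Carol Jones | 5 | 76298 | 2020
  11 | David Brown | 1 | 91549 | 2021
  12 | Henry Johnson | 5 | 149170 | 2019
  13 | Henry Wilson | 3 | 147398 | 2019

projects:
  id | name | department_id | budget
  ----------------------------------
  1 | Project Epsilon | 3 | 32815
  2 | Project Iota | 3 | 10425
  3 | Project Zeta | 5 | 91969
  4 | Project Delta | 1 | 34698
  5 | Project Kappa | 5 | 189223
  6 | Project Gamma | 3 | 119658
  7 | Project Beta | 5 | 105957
SELECT p.name, COUNT(*) AS n FROM projects c JOIN departments p ON c.department_id = p.id GROUP BY p.id, p.name ORDER BY n ASC

Execution result:
name | n
HR | 1
IT | 3
Operations | 3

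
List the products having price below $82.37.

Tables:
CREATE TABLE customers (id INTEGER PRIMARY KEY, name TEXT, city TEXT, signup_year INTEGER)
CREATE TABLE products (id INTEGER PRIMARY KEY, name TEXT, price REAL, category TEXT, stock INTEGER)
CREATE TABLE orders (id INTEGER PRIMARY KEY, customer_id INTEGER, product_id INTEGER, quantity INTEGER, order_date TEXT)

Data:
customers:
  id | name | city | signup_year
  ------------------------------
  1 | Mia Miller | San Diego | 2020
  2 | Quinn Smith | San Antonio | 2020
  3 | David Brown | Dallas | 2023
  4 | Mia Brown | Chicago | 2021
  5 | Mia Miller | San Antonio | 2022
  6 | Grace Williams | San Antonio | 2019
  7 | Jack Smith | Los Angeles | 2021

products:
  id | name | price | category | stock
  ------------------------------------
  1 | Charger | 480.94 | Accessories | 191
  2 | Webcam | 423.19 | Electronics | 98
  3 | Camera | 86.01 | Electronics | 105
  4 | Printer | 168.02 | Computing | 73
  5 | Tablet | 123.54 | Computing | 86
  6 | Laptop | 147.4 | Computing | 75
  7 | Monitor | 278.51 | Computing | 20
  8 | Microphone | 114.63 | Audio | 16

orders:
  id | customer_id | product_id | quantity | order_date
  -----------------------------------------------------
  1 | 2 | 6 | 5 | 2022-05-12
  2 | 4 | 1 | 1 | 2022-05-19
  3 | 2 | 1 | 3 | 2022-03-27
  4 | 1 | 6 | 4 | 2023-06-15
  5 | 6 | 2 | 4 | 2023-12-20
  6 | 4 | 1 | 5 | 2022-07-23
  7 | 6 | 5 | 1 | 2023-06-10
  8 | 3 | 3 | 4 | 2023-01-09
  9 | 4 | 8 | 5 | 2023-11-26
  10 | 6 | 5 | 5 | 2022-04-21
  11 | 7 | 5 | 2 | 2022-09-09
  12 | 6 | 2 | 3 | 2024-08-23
SELECT name, price FROM products WHERE price < 82.37

Execution result:
(no rows)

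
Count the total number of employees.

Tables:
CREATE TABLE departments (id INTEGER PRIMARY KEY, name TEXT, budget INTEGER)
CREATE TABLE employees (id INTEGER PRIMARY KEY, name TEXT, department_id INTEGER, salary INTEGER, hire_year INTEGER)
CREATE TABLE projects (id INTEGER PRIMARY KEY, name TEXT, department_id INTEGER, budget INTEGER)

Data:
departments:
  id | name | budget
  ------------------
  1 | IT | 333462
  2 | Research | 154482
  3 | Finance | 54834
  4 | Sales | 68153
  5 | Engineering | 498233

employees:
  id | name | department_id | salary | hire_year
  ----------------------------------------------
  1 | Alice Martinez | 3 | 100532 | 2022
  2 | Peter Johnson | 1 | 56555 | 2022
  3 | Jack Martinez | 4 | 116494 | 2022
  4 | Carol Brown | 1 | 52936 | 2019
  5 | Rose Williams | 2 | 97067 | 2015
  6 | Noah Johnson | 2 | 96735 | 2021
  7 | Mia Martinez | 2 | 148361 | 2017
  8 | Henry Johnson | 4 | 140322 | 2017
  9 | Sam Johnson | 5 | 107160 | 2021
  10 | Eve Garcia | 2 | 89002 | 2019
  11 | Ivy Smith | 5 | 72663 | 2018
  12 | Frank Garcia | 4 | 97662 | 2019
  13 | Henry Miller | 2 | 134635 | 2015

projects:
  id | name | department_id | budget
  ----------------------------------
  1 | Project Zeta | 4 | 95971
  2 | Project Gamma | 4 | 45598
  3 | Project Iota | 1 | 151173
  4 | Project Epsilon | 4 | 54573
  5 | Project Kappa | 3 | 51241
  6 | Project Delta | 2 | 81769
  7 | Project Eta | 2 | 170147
SELECT COUNT(*) FROM employees

Execution result:
13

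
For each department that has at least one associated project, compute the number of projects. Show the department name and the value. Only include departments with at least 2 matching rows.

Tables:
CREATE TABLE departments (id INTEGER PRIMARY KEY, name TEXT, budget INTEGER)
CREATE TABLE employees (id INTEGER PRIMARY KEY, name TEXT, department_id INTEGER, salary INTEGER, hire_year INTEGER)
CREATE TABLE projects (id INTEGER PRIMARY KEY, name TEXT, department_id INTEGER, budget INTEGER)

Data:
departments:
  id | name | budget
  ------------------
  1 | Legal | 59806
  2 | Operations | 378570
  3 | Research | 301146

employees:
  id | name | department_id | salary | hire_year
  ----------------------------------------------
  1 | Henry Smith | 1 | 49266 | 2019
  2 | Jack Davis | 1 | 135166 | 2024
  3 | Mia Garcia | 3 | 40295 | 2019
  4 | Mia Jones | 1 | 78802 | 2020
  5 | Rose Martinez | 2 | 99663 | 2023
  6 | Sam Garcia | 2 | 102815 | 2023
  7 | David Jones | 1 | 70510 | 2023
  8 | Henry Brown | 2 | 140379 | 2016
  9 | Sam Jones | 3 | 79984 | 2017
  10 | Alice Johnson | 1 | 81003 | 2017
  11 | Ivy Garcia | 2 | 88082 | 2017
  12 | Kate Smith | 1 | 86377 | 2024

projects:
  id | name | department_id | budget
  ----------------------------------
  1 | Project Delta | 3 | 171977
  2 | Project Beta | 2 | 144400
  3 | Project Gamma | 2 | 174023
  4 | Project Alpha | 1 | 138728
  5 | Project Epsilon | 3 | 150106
SELECT p.name, COUNT(*) AS n FROM projects c JOIN departments p ON c.department_id = p.id GROUP BY p.id, p.name HAVING COUNT(*) >= 2

Execution result:
name | n
Operations | 2
Research | 2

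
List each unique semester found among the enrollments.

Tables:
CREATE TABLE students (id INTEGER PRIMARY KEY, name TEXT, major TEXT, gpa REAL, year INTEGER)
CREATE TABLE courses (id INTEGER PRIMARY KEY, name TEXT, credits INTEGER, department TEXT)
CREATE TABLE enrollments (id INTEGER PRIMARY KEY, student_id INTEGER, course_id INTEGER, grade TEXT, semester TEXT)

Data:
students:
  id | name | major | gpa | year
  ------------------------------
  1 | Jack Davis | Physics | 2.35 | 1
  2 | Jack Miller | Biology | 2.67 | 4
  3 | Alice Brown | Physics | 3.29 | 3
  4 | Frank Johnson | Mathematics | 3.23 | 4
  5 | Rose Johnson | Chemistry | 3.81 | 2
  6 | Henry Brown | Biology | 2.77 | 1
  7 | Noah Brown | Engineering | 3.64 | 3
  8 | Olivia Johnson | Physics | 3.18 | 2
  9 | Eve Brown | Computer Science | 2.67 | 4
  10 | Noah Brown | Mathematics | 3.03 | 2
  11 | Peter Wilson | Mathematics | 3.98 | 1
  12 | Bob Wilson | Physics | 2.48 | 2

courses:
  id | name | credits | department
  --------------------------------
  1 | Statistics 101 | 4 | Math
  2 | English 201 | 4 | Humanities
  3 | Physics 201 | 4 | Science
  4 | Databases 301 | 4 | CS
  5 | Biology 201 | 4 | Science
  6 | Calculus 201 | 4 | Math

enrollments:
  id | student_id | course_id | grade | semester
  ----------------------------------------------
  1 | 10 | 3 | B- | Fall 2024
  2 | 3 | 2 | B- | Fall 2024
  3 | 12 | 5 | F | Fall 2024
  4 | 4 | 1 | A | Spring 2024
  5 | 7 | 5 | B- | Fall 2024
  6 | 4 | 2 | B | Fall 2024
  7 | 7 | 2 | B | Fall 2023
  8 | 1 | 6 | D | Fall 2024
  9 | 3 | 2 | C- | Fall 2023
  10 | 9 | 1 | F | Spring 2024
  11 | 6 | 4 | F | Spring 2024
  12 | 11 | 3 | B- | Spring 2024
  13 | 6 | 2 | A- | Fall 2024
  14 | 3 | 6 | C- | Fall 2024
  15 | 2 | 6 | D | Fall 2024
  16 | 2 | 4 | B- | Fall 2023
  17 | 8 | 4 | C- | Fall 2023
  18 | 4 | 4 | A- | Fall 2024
SELECT DISTINCT semester FROM enrollments

Execution result:
semester
Fall 2024
Spring 2024
Fall 2023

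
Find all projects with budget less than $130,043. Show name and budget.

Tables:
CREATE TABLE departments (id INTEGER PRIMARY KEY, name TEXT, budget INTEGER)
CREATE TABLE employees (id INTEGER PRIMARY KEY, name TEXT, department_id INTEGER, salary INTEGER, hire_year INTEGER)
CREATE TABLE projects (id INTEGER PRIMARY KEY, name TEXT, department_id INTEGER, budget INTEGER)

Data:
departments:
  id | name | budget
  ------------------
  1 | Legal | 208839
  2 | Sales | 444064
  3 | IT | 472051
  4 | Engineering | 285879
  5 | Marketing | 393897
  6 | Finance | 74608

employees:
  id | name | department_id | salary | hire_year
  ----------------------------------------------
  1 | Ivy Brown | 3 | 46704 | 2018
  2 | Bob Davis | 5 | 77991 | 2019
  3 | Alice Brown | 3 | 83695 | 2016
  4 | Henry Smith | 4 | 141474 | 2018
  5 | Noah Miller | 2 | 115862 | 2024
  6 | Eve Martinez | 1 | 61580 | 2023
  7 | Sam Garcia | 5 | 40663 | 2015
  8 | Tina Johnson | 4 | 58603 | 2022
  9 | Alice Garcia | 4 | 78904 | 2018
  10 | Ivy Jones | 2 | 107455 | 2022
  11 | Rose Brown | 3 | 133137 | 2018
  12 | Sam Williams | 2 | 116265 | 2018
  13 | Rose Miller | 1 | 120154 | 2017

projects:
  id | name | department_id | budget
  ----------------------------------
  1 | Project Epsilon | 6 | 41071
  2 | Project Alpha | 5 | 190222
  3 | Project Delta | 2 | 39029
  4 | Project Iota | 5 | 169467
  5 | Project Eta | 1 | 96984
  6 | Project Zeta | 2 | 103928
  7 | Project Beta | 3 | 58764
SELECT name, budget FROM projects WHERE budget < 130043

Execution result:
name | budget
Project Epsilon | 41071
Project Delta | 39029
Project Eta | 96984
Project Zeta | 103928
Project Beta | 58764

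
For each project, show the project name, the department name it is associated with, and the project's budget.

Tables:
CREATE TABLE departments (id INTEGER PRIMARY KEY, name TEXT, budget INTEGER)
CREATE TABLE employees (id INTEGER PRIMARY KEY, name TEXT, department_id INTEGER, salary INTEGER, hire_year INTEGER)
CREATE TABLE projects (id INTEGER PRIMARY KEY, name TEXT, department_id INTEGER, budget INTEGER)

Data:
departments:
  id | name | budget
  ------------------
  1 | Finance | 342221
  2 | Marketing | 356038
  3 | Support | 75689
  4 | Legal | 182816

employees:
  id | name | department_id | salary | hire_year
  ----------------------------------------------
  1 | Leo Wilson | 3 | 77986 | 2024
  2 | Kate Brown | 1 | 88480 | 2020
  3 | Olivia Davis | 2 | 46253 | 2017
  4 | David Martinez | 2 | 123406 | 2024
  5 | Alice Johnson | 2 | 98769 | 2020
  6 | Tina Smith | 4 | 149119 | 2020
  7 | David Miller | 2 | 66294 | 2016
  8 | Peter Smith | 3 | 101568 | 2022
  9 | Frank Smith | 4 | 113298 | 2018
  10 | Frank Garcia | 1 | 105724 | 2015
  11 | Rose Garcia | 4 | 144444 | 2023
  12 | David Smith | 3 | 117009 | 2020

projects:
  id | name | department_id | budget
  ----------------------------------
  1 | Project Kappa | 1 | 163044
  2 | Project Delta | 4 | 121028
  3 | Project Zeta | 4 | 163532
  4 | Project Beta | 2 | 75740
SELECT c.name, p.name AS department, c.budget FROM projects c JOIN departments p ON c.department_id = p.id

Execution result:
name | department | budget
Project Kappa | Finance | 163044
Project Delta | Legal | 121028
Project Zeta | Legal | 163532
Project Beta | Marketing | 75740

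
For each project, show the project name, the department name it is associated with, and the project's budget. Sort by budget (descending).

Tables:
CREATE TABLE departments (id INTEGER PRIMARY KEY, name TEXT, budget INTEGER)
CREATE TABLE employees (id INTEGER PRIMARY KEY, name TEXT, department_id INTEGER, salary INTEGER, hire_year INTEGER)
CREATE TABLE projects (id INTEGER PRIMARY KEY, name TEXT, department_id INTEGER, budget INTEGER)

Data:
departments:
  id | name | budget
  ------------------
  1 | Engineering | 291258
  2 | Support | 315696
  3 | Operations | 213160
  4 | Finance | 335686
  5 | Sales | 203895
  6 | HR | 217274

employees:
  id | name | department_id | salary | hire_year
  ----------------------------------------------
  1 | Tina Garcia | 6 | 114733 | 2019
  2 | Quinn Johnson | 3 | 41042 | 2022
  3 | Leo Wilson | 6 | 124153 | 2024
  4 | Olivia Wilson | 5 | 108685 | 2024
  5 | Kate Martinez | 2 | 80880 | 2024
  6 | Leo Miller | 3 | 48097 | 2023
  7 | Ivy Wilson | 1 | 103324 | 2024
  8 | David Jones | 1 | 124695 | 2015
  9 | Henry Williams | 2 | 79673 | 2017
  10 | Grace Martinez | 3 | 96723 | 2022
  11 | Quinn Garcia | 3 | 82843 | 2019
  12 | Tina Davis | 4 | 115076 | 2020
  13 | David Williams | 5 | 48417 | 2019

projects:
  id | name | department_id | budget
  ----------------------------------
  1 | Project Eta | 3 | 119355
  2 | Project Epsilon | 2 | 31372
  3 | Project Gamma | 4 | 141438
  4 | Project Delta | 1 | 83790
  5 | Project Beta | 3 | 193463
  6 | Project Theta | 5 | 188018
SELECT c.name, p.name AS department, c.budget FROM projects c JOIN departments p ON c.department_id = p.id ORDER BY c.budget DESC

Execution result:
name | department | budget
Project Beta | Operations | 193463
Project Theta | Sales | 188018
Project Gamma | Finance | 141438
Project Eta | Operations | 119355
Project Delta | Engineering | 83790
Project Epsilon | Support | 31372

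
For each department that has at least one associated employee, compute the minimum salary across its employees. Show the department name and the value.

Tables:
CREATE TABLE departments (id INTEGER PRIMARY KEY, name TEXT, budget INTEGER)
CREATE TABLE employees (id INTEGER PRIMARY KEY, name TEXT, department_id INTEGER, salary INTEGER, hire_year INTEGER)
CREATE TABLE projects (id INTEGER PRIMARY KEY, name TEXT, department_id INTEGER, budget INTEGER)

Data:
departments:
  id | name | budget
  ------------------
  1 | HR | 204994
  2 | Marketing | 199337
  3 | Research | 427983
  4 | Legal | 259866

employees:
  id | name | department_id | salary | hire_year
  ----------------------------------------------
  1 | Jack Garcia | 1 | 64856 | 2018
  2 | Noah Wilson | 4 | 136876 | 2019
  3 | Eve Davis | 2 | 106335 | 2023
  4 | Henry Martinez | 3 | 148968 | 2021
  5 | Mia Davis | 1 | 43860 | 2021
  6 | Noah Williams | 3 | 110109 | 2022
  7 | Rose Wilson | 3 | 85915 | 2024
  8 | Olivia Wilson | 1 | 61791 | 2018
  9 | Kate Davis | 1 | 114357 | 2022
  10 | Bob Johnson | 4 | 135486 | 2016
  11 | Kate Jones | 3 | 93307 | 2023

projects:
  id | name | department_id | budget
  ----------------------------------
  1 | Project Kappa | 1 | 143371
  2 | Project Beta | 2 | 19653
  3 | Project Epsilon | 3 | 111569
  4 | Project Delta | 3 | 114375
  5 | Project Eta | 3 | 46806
SELECT p.name, MIN(c.salary) AS min_salary FROM employees c JOIN departments p ON c.department_id = p.id GROUP BY p.id, p.name

Execution result:
name | min_salary
HR | 43860
Marketing | 106335
Research | 85915
Legal | 135486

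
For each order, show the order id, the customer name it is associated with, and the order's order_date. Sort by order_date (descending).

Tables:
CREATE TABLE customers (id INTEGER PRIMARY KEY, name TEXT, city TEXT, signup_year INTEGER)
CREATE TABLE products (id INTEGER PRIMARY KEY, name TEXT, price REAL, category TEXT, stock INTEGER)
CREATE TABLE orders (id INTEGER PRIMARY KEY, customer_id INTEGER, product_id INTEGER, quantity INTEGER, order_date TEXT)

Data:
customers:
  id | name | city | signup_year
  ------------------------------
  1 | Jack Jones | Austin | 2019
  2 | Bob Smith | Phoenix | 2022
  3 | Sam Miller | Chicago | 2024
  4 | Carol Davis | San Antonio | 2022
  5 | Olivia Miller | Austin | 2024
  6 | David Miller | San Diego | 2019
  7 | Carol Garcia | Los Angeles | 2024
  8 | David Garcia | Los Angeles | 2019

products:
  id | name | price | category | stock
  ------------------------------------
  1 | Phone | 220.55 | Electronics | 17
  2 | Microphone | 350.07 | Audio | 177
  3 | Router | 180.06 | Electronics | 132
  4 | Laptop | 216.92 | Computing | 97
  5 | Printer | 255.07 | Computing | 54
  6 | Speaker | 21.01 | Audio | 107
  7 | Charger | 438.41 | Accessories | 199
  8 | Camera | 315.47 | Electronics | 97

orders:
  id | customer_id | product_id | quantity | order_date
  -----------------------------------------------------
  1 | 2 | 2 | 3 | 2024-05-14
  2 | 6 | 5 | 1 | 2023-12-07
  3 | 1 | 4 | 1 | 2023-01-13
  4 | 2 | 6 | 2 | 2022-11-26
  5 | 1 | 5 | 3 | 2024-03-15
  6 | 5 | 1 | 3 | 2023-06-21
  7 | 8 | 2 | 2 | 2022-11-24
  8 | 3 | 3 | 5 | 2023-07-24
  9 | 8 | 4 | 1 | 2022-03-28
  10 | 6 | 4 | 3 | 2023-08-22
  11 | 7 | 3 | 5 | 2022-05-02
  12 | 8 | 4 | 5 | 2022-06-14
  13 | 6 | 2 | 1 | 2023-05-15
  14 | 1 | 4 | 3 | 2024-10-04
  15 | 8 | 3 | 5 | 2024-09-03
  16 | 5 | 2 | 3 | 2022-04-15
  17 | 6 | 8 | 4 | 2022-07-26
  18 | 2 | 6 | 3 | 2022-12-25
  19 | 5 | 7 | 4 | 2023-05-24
SELECT c.id, p.name AS customer, c.order_date FROM orders c JOIN customers p ON c.customer_id = p.id ORDER BY c.order_date DESC

Execution result:
id | customer | order_date
14 | Jack Jones | 2024-10-04
15 | David Garcia | 2024-09-03
1 | Bob Smith | 2024-05-14
5 | Jack Jones | 2024-03-15
2 | David Miller | 2023-12-07
10 | David Miller | 2023-08-22
8 | Sam Miller | 2023-07-24
6 | Olivia Miller | 2023-06-21
19 | Olivia Miller | 2023-05-24
13 | David Miller | 2023-05-15
3 | Jack Jones | 2023-01-13
18 | Bob Smith | 2022-12-25
4 | Bob Smith | 2022-11-26
7 | David Garcia | 2022-11-24
17 | David Miller | 2022-07-26
12 | David Garcia | 2022-06-14
11 | Carol Garcia | 2022-05-02
16 | Olivia Miller | 2022-04-15
9 | David Garcia | 2022-03-28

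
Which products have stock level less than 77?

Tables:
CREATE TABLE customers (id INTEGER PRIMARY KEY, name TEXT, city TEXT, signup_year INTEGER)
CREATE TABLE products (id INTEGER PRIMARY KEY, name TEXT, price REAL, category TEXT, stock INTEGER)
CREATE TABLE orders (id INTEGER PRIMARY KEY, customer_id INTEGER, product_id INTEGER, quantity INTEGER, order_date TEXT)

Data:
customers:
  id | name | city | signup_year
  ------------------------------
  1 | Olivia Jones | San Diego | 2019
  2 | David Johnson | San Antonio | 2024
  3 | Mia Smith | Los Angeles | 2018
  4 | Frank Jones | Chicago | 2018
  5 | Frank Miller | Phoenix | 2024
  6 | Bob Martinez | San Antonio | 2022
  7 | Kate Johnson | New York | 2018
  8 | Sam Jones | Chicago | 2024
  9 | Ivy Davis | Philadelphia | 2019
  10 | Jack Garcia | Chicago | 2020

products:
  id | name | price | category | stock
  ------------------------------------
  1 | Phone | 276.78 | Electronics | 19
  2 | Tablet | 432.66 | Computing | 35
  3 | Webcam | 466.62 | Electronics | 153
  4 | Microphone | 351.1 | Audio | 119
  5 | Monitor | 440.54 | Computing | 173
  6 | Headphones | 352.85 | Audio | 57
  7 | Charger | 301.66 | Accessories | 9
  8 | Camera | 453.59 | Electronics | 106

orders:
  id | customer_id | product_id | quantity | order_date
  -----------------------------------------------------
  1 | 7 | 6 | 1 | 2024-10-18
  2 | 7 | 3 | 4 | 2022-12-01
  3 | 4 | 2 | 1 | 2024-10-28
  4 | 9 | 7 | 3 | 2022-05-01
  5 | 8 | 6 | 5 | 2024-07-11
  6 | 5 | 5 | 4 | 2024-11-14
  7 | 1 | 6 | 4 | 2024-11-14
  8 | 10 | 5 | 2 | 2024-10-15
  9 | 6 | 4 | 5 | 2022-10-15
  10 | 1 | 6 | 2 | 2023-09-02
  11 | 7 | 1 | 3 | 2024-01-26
SELECT name, stock FROM products WHERE stock < 77

Execution result:
name | stock
Phone | 19
Tablet | 35
Headphones | 57
Charger | 9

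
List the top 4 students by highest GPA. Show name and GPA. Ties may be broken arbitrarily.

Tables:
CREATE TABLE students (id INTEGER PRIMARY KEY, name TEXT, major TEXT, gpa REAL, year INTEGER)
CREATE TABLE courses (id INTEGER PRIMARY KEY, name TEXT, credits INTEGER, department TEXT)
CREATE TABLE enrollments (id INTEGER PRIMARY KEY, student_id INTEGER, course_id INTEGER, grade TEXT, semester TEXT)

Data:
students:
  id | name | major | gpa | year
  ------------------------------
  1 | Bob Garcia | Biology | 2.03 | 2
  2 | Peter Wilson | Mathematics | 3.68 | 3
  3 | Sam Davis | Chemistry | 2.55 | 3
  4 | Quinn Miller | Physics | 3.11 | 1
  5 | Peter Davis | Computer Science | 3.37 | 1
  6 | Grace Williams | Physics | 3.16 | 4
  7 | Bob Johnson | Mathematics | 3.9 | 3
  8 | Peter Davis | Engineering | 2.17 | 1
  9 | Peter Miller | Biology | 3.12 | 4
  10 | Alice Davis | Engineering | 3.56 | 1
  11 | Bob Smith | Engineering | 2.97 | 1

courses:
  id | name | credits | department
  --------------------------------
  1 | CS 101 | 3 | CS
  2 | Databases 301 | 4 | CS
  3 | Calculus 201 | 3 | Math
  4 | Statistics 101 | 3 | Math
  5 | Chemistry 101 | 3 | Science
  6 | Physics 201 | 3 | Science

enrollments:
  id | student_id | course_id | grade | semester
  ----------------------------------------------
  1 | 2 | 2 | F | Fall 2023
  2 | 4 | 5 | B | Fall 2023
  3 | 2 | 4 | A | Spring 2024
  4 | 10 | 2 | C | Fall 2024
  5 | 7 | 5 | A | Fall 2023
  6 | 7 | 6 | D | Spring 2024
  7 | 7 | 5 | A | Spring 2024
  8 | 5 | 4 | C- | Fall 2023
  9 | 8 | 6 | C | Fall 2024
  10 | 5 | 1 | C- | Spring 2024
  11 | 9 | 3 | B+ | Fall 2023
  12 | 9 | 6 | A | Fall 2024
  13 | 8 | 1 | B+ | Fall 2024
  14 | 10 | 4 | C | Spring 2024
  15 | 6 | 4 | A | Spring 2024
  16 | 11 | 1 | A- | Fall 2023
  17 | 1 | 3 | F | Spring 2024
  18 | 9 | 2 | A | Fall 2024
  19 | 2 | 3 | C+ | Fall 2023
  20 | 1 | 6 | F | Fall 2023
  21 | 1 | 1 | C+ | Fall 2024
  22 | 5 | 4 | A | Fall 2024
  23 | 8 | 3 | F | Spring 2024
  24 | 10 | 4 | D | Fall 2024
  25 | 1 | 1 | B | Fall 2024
SELECT name, gpa FROM students ORDER BY gpa DESC LIMIT 4

Execution result:
name | gpa
Bob Johnson | 3.90
Peter Wilson | 3.68
Alice Davis | 3.56
Peter Davis | 3.37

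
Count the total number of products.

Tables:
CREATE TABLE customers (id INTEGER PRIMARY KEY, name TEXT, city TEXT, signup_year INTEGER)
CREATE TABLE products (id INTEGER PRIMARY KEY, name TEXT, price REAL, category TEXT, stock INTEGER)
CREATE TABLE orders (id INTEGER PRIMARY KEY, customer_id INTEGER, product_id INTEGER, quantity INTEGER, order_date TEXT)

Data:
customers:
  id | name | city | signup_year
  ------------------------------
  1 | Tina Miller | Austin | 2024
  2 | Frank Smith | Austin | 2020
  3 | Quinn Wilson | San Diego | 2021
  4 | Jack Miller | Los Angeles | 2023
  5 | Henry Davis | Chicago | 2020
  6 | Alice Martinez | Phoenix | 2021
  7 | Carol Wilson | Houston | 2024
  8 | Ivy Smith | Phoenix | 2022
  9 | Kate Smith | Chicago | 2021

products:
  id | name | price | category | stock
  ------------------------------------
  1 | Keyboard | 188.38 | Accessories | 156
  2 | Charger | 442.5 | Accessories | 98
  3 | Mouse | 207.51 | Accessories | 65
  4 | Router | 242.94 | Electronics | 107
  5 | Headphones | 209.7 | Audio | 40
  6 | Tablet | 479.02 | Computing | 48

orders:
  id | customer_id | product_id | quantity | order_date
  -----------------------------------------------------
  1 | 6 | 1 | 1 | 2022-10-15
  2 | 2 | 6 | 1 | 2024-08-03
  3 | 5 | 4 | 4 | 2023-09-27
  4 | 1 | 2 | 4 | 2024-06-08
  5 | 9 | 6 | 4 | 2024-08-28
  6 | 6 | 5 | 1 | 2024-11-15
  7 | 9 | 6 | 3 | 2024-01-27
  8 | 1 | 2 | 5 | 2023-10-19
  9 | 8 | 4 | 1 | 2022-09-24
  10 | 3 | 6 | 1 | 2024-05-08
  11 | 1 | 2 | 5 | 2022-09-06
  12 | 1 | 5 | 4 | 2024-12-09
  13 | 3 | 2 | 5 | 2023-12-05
SELECT COUNT(*) FROM products

Execution result:
6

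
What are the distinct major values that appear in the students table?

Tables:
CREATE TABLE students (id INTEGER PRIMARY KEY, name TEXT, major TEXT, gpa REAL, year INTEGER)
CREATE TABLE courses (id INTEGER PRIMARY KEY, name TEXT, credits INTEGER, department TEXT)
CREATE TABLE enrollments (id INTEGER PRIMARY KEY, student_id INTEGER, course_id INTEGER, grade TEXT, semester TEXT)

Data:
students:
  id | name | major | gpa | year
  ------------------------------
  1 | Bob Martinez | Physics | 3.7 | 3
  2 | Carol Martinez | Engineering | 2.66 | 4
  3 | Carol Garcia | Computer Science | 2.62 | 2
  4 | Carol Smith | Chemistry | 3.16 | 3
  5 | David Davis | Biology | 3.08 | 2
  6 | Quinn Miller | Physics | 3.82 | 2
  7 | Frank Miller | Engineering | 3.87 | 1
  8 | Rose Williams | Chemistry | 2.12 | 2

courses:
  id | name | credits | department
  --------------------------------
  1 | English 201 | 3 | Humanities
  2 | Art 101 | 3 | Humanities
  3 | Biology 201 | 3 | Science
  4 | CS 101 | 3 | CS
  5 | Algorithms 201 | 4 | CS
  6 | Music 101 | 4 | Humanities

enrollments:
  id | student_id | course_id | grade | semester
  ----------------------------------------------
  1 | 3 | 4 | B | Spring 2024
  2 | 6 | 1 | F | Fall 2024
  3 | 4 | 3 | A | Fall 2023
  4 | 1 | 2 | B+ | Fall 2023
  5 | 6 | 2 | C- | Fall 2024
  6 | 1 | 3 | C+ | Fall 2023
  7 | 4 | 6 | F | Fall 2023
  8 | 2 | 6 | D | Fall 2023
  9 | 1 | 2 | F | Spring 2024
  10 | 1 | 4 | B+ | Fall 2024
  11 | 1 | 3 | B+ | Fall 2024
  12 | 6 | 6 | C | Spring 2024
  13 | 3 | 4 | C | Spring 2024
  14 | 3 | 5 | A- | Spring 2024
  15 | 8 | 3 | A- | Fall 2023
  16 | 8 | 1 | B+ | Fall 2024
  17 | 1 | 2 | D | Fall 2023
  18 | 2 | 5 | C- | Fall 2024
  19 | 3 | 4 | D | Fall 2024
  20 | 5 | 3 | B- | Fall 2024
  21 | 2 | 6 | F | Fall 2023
SELECT DISTINCT major FROM students

Execution result:
major
Physics
Engineering
Computer Science
Chemistry
Biology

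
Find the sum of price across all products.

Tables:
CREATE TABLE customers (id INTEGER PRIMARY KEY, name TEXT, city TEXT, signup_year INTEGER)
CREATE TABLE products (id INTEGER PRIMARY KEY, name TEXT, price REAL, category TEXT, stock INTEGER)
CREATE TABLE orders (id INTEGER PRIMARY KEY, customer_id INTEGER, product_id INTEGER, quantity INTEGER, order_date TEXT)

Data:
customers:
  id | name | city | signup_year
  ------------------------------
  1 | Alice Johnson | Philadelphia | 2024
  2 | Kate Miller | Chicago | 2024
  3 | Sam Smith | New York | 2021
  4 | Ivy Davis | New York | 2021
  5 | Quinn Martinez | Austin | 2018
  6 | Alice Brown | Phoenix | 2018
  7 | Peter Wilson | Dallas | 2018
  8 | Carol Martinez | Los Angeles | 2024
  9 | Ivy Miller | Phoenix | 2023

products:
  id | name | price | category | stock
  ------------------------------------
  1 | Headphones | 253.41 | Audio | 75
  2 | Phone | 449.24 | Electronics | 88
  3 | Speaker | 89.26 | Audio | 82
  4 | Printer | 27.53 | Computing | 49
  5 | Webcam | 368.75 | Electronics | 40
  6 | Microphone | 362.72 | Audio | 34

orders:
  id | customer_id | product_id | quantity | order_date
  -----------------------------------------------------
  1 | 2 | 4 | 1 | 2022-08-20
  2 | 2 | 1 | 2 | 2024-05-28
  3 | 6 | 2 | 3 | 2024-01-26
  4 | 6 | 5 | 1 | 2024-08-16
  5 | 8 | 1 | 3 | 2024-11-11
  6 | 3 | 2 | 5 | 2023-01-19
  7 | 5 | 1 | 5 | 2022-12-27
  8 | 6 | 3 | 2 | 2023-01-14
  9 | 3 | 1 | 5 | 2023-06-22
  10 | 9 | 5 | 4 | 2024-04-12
SELECT SUM(price) FROM products

Execution result:
1550.91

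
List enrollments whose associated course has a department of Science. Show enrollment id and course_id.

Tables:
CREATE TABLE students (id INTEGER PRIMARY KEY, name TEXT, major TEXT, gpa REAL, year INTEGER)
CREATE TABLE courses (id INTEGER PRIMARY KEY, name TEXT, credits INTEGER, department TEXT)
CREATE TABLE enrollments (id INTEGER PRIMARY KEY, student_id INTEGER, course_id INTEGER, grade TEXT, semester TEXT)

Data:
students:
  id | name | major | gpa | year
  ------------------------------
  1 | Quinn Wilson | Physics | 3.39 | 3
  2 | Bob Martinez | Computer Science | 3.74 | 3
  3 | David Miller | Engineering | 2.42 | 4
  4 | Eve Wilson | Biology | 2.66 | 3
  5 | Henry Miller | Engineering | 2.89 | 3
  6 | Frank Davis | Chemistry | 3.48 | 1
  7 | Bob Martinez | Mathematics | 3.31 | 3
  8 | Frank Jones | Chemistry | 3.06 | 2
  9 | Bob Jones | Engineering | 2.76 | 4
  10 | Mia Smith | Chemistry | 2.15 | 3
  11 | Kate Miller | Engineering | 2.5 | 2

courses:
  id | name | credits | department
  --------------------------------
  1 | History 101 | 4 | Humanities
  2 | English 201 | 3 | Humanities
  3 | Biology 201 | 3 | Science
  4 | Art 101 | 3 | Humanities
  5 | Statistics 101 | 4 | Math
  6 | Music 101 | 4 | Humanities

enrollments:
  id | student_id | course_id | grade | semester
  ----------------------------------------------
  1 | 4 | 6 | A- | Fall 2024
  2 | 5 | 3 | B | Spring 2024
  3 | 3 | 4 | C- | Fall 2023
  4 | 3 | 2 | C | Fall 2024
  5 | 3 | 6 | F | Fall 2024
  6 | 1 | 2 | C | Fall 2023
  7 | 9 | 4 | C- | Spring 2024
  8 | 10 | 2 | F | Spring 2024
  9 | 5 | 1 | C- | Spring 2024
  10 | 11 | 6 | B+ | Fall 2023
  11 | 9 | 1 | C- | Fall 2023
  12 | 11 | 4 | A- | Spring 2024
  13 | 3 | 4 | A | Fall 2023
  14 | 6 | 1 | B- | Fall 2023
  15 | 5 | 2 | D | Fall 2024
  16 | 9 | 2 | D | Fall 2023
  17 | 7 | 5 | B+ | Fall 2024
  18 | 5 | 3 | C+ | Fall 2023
SELECT id, course_id FROM enrollments WHERE course_id IN (SELECT id FROM courses WHERE department = 'Science')

Execution result:
id | course_id
2 | 3
18 | 3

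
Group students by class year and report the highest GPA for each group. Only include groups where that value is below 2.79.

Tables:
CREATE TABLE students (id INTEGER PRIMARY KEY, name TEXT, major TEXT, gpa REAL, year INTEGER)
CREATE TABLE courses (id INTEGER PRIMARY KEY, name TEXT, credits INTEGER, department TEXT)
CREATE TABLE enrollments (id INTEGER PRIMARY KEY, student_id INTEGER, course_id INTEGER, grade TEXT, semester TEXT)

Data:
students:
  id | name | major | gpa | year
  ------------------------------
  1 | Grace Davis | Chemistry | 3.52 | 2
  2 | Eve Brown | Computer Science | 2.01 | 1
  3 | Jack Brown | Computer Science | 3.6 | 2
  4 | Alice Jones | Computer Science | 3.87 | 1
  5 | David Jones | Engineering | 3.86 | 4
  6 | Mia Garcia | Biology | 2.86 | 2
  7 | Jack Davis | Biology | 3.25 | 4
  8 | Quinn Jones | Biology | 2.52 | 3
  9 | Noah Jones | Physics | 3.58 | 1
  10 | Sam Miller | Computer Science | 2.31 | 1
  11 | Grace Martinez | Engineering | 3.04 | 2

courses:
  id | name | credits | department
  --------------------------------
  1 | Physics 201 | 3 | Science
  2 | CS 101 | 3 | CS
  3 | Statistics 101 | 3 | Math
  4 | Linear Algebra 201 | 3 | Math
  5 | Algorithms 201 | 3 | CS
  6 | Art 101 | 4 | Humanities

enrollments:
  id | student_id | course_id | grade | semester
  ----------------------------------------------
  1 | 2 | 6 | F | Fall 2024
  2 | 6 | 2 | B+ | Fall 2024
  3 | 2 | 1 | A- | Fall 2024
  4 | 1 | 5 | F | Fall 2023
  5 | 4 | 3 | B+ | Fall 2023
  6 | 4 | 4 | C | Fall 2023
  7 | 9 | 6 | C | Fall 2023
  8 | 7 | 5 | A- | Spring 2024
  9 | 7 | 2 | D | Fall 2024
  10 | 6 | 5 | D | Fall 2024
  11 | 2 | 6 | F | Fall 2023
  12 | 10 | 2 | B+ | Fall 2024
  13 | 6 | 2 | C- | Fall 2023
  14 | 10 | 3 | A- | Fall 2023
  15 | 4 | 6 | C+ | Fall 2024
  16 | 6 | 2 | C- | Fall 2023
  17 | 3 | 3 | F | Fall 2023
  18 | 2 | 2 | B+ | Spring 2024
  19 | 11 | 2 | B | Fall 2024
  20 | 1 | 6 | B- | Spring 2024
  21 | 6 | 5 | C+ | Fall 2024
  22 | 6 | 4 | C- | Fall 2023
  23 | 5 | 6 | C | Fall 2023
SELECT year, MAX(gpa) AS max_gpa FROM students GROUP BY year HAVING MAX(gpa) < 2.79

Execution result:
year | max_gpa
3 | 2.52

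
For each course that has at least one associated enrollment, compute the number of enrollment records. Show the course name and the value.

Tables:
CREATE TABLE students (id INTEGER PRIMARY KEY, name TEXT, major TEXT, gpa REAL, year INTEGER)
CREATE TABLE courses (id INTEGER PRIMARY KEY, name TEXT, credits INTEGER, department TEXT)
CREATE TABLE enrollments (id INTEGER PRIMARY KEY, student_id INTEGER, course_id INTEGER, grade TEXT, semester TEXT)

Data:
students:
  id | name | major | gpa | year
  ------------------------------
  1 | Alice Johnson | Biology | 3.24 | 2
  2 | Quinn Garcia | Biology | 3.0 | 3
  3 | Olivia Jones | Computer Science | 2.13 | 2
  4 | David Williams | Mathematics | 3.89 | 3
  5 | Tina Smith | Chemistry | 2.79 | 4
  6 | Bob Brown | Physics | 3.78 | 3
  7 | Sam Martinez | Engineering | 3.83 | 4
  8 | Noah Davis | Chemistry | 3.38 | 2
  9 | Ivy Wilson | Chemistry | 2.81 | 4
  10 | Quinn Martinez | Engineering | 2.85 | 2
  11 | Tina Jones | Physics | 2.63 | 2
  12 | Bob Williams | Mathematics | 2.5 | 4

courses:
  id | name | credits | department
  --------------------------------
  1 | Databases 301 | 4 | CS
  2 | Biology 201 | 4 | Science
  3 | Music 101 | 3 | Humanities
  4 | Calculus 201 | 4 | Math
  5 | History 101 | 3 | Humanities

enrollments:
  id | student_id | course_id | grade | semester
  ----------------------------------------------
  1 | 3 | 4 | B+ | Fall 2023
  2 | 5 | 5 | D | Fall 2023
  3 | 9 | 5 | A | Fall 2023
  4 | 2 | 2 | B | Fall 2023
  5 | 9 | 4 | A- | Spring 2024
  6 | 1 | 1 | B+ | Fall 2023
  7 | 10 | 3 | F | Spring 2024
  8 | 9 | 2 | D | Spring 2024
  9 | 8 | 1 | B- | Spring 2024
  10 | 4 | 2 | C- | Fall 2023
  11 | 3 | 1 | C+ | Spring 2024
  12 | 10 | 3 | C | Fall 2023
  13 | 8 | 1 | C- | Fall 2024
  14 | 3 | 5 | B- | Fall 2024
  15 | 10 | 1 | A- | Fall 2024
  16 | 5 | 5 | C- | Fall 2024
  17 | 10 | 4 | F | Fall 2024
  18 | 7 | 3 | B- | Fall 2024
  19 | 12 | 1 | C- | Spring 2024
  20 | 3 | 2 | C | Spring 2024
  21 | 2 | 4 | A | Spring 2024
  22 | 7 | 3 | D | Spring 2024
SELECT p.name, COUNT(*) AS n FROM enrollments c JOIN courses p ON c.course_id = p.id GROUP BY p.id, p.name

Execution result:
name | n
Databases 301 | 6
Biology 201 | 4
Music 101 | 4
Calculus 201 | 4
History 101 | 4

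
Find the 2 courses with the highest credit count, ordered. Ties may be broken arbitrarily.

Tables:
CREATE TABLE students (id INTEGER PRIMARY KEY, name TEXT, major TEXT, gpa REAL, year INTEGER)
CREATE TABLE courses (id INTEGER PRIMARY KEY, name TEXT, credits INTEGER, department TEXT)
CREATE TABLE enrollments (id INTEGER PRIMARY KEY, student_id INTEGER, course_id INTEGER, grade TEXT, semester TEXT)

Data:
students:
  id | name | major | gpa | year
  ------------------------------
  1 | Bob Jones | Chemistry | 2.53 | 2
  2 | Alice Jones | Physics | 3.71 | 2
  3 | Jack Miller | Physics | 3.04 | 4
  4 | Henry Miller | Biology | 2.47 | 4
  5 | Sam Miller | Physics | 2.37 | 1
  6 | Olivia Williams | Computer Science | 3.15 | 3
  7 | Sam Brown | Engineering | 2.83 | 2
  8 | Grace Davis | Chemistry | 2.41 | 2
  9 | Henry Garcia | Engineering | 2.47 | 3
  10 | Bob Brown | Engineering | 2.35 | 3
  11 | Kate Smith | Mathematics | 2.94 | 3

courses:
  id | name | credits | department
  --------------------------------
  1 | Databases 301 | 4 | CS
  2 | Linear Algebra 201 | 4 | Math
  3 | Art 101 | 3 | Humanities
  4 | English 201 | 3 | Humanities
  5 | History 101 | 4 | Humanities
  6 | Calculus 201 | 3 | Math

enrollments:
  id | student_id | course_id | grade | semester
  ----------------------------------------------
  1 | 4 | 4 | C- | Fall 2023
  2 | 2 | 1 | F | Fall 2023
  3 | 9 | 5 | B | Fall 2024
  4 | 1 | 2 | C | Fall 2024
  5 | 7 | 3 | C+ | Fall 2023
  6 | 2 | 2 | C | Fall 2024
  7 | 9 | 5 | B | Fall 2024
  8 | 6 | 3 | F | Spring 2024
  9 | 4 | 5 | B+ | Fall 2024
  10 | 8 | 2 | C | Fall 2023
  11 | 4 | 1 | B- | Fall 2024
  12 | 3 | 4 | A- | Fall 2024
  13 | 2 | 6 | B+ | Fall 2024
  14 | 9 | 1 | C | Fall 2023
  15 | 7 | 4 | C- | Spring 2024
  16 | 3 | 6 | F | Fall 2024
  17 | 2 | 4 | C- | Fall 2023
SELECT name, credits FROM courses ORDER BY credits DESC LIMIT 2

Execution result:
name | credits
Databases 301 | 4
Linear Algebra 201 | 4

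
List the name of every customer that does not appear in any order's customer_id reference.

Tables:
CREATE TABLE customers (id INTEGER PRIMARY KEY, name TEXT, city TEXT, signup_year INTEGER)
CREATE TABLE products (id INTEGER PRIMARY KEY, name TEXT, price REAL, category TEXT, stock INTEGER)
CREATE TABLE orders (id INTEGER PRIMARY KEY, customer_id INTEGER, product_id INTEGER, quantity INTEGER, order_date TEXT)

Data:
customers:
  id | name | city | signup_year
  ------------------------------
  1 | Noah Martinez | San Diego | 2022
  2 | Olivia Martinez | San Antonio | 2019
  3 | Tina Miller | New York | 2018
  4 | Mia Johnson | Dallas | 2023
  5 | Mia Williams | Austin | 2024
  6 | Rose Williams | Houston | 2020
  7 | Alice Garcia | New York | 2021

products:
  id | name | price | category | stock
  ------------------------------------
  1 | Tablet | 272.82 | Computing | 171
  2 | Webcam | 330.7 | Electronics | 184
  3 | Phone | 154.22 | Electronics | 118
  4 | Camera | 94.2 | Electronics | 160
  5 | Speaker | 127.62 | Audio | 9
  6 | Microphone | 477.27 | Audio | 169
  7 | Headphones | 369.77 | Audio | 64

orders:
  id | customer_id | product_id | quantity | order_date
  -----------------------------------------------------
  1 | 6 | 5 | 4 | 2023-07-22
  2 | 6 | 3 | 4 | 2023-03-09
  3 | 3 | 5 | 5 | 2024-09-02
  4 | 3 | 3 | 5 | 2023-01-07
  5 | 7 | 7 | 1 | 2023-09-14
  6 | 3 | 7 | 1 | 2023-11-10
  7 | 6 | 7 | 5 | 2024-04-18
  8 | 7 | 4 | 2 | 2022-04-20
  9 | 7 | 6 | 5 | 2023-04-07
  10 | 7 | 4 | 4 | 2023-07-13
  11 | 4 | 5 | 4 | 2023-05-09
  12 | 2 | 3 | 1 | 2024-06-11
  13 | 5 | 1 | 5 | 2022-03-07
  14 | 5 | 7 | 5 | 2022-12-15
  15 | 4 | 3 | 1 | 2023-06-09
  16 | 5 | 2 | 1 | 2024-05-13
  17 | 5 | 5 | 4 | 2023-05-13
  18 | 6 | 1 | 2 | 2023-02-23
SELECT p.name FROM customers p LEFT JOIN orders c ON c.customer_id = p.id WHERE c.id IS NULL

Execution result:
Noah Martinez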